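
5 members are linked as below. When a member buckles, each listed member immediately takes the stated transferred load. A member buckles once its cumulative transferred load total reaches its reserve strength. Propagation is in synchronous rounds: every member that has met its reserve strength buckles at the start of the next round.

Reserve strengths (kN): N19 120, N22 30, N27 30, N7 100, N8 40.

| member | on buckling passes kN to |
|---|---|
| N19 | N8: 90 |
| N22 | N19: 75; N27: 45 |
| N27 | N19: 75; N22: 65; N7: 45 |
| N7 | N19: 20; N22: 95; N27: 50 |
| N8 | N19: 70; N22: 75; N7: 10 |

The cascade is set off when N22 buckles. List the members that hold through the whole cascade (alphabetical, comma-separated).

N7

Round 1 — N22 buckles (initial).
  N19: +75 → 75 < 120
  N27: +45 → 45 ≥ 30
Round 2 — N27 buckles.
  N19: +75 → 150 ≥ 120
  N7: +45 → 45 < 100
Round 3 — N19 buckles.
  N8: +90 → 90 ≥ 40
Round 4 — N8 buckles.
  N7: +10 → 55 < 100
No further bucklings.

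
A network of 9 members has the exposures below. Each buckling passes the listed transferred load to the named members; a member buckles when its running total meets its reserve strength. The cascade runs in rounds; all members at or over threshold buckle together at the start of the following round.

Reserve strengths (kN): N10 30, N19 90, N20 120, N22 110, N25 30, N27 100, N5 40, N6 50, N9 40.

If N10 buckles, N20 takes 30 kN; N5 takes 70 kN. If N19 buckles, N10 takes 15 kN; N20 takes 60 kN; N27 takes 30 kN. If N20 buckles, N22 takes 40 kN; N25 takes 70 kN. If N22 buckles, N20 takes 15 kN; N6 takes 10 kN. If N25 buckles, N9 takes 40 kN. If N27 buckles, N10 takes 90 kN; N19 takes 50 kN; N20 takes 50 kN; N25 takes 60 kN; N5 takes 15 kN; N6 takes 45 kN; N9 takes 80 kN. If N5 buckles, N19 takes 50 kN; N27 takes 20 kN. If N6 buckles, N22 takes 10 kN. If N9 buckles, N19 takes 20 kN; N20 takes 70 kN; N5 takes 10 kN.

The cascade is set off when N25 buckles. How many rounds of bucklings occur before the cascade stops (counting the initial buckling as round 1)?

2

Round 1 — N25 buckles (initial).
  N9: +40 → 40 ≥ 40
Round 2 — N9 buckles.
  N19: +20 → 20 < 90
  N20: +70 → 70 < 120
  N5: +10 → 10 < 40
No further bucklings.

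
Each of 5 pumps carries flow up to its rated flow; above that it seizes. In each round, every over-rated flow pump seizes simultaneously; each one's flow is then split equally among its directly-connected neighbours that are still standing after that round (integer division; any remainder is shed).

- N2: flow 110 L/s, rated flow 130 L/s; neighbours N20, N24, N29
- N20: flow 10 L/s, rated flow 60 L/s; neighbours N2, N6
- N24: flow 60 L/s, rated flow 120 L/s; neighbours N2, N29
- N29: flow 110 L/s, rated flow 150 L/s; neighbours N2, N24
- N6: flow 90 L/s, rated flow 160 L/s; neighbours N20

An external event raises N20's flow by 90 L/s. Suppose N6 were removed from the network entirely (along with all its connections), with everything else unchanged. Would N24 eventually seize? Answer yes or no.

yes

With N6 removed:
Round 1 — N20 at 100 > 60. N20 seizes.
  N20 sheds 100 L/s to N2: 100 each.
    N2: 110+100 = 210 > 130
Round 2 — N2 seizes.
  N2 sheds 210 L/s to N24, N29: 105 each.
    N24: 60+105 = 165 > 120
    N29: 110+105 = 215 > 150
Round 3 — N24, N29 seize.
  N24 sheds 165 L/s: no online neighbours, lost.
  N29 sheds 215 L/s: no online neighbours, lost.
No further seizures.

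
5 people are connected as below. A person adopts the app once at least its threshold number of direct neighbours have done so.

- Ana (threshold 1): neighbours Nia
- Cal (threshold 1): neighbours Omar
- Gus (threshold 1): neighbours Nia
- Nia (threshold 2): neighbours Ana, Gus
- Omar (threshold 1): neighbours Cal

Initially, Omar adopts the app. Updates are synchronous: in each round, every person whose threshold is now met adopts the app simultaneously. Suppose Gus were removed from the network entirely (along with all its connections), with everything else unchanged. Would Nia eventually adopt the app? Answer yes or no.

no

With Gus removed:
Round 1 — Omar adopts the app (initial).
Round 2 — checking thresholds:
  Cal: 1 of 1 neighbours ≥ 1, adopts the app.
Round 3 — no new adoptions; cascade stops.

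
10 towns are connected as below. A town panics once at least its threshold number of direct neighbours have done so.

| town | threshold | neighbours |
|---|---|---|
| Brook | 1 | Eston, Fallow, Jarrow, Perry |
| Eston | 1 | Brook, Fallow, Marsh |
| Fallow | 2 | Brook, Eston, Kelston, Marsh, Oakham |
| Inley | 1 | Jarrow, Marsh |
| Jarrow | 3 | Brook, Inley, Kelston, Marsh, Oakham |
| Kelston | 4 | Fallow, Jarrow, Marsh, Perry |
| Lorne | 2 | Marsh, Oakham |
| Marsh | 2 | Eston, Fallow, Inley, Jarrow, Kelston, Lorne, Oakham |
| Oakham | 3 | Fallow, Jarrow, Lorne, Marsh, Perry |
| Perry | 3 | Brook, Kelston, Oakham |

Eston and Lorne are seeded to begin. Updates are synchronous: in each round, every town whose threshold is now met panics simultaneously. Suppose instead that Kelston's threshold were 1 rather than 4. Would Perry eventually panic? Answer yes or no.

yes

With Kelston's threshold at 1:
Round 1 — Eston, Lorne panic (initial).
Round 2 — checking thresholds:
  Brook: 1 of 4 neighbours ≥ 1, panics.
  Fallow: 1 of 5 neighbours < 2, below threshold.
  Marsh: 2 of 7 neighbours ≥ 2, panics.
  Oakham: 1 of 5 neighbours < 3, below threshold.
Round 3 — checking thresholds:
  Fallow: 3 of 5 neighbours ≥ 2, panics.
  Inley: 1 of 2 neighbours ≥ 1, panics.
  Jarrow: 2 of 5 neighbours < 3, below threshold.
  Kelston: 1 of 4 neighbours ≥ 1, panics.
  Oakham: 2 of 5 neighbours < 3, below threshold.
  Perry: 1 of 3 neighbours < 3, below threshold.
Round 4 — checking thresholds:
  Jarrow: 4 of 5 neighbours ≥ 3, panics.
  Oakham: 3 of 5 neighbours ≥ 3, panics.
  Perry: 2 of 3 neighbours < 3, below threshold.
Round 5 — checking thresholds:
  Perry: 3 of 3 neighbours ≥ 3, panics.
Round 6 — no new panics; cascade stops.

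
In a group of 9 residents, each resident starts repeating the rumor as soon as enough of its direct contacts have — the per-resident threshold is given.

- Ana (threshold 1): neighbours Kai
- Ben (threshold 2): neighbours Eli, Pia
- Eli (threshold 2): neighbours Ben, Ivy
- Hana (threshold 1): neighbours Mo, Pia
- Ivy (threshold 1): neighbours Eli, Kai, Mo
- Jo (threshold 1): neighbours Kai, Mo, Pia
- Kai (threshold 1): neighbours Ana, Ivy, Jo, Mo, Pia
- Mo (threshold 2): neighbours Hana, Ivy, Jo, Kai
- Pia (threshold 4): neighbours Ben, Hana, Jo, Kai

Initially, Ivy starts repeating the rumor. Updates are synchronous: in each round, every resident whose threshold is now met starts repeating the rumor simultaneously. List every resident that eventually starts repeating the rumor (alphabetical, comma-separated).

Ana, Hana, Ivy, Jo, Kai, Mo

Round 1 — Ivy starts repeating the rumor (initial).
Round 2 — checking thresholds:
  Eli: 1 of 2 neighbours < 2, not yet.
  Kai: 1 of 5 neighbours ≥ 1, starts repeating the rumor.
  Mo: 1 of 4 neighbours < 2, not yet.
Round 3 — checking thresholds:
  Ana: 1 of 1 neighbours ≥ 1, starts repeating the rumor.
  Eli: 1 of 2 neighbours < 2, not yet.
  Jo: 1 of 3 neighbours ≥ 1, starts repeating the rumor.
  Mo: 2 of 4 neighbours ≥ 2, starts repeating the rumor.
  Pia: 1 of 4 neighbours < 4, not yet.
Round 4 — checking thresholds:
  Eli: 1 of 2 neighbours < 2, not yet.
  Hana: 1 of 2 neighbours ≥ 1, starts repeating the rumor.
  Pia: 2 of 4 neighbours < 4, not yet.
Round 5 — no new spreads; cascade stops.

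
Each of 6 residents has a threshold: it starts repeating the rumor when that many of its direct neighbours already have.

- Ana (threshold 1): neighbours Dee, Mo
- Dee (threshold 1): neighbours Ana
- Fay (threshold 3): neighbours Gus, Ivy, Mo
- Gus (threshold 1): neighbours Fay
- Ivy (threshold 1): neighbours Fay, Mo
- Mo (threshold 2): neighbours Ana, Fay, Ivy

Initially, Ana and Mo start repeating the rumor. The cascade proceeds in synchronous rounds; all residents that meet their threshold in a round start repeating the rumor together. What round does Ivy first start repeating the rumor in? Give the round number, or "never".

Round 1 — Ana, Mo start repeating the rumor (initial).
Round 2 — checking thresholds:
  Dee: 1 of 1 neighbours ≥ 1, starts repeating the rumor.
  Fay: 1 of 3 neighbours < 3, not yet.
  Ivy: 1 of 2 neighbours ≥ 1, starts repeating the rumor.
Round 3 — no new spreads; cascade stops.

2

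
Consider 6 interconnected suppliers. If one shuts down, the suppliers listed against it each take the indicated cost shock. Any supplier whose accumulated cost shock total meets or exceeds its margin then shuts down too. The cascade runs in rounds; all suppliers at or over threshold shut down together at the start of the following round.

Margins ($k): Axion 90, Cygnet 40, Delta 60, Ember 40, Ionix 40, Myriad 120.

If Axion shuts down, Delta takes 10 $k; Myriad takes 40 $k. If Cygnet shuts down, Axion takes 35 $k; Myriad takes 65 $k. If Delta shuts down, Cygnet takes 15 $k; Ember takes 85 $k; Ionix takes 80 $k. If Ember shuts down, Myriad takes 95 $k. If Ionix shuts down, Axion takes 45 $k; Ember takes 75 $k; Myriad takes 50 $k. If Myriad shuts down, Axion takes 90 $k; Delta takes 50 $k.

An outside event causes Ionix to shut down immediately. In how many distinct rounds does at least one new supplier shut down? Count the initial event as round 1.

5

Round 1 — Ionix shuts down (initial).
  Axion: +45 → 45 < 90
  Ember: +75 → 75 ≥ 40
  Myriad: +50 → 50 < 120
Round 2 — Ember shuts down.
  Myriad: +95 → 145 ≥ 120
Round 3 — Myriad shuts down.
  Axion: +90 → 135 ≥ 90
  Delta: +50 → 50 < 60
Round 4 — Axion shuts down.
  Delta: +10 → 60 ≥ 60
Round 5 — Delta shuts down.
  Cygnet: +15 → 15 < 40
No further shutdowns.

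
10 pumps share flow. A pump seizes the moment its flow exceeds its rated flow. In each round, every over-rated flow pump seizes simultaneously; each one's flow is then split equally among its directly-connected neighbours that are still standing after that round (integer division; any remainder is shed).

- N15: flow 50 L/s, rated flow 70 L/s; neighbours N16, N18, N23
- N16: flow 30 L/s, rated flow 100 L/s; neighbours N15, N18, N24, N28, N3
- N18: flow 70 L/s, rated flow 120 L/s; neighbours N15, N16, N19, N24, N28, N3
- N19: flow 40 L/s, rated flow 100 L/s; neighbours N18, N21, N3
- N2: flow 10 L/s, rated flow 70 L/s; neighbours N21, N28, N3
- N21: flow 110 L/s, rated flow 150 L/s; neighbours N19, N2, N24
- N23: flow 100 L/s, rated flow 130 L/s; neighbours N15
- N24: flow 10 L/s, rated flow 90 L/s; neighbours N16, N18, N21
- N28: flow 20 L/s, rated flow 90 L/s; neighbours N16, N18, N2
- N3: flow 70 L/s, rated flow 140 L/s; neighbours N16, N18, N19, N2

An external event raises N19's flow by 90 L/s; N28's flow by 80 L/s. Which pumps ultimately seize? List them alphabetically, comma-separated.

Round 1 — N19 at 130 > 100; N28 at 100 > 90. N19, N28 seize.
  N19 sheds 130 L/s to N18, N21, N3: 43 each (1 lost).
    N18: 70+43 = 113 ≤ 120
    N21: 110+43 = 153 > 150
    N3: 70+43 = 113 ≤ 140
  N28 sheds 100 L/s to N16, N18, N2: 33 each (1 lost).
    N16: 30+33 = 63 ≤ 100
    N18: 113+33 = 146 > 120
    N2: 10+33 = 43 ≤ 70
Round 2 — N18, N21 seize.
  N18 sheds 146 L/s to N15, N16, N24, N3: 36 each (2 lost).
    N15: 50+36 = 86 > 70
    N16: 63+36 = 99 ≤ 100
    N24: 10+36 = 46 ≤ 90
    N3: 113+36 = 149 > 140
  N21 sheds 153 L/s to N2, N24: 76 each (1 lost).
    N2: 43+76 = 119 > 70
    N24: 46+76 = 122 > 90
Round 3 — N15, N2, N24, N3 seize.
  N15 sheds 86 L/s to N16, N23: 43 each.
    N16: 99+43 = 142 > 100
    N23: 100+43 = 143 > 130
  N2 sheds 119 L/s: no online neighbours, lost.
  N24 sheds 122 L/s to N16: 122 each.
    N16: 142+122 = 264 > 100
  N3 sheds 149 L/s to N16: 149 each.
    N16: 264+149 = 413 > 100
Round 4 — N16, N23 seize.
  N16 sheds 413 L/s: no online neighbours, lost.
  N23 sheds 143 L/s: no online neighbours, lost.
No further seizures.

N15, N16, N18, N19, N2, N21, N23, N24, N28, N3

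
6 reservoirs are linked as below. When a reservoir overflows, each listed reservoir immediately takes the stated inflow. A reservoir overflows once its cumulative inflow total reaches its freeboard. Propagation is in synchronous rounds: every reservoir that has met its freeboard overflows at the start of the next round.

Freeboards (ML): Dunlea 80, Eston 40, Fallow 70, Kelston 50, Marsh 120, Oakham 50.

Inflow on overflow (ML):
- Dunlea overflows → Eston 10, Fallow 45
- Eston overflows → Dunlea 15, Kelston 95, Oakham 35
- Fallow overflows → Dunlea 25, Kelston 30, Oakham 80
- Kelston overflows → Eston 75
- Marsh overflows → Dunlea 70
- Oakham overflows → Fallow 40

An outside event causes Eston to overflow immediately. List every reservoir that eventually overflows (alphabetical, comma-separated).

Round 1 — Eston overflows (initial).
  Dunlea: +15 → 15 < 80
  Kelston: +95 → 95 ≥ 50
  Oakham: +35 → 35 < 50
Round 2 — Kelston overflows.
No further overflows.

Eston, Kelston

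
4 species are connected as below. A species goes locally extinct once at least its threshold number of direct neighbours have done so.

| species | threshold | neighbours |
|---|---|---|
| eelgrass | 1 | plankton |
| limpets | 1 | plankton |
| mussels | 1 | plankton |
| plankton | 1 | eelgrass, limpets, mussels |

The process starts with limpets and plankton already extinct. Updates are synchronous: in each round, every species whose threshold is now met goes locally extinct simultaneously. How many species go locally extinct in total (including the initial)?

Round 1 — limpets, plankton go locally extinct (initial).
Round 2 — checking thresholds:
  eelgrass: 1 of 1 neighbours ≥ 1, goes locally extinct.
  mussels: 1 of 1 neighbours ≥ 1, goes locally extinct.
Round 3 — no new extinctions; cascade stops.

4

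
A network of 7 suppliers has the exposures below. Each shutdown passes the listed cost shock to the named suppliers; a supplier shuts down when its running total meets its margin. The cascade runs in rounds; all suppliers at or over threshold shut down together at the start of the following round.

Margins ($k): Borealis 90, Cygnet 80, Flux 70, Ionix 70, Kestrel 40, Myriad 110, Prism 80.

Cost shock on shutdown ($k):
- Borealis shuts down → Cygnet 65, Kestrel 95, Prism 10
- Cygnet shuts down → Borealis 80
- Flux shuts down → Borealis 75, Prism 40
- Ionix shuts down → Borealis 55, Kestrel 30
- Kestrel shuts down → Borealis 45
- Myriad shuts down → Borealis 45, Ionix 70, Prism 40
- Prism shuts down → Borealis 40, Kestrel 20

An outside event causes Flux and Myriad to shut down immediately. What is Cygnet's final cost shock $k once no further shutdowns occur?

Round 1 — Flux, Myriad shut down (initial).
  Borealis: +75+45 → 120 ≥ 90
  Ionix: +70 → 70 ≥ 70
  Prism: +40+40 → 80 ≥ 80
Round 2 — Borealis, Ionix, Prism shut down.
  Cygnet: +65 → 65 < 80
  Kestrel: +95+30+20 → 145 ≥ 40
Round 3 — Kestrel shuts down.
No further shutdowns.

65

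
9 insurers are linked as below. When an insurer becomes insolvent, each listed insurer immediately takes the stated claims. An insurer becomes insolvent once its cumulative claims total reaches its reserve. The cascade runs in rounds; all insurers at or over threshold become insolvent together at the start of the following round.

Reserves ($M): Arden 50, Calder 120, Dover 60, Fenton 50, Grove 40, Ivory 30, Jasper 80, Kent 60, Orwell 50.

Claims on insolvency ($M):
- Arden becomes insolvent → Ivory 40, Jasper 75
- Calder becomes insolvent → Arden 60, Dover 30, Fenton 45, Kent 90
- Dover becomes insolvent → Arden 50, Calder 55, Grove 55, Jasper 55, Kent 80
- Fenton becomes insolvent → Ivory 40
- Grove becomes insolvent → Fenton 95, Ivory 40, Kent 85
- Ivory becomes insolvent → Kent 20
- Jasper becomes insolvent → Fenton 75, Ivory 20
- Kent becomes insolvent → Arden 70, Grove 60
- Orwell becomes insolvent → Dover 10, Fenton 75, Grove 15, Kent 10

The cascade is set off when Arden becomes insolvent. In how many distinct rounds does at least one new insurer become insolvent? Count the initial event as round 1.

Round 1 — Arden becomes insolvent (initial).
  Ivory: +40 → 40 ≥ 30
  Jasper: +75 → 75 < 80
Round 2 — Ivory becomes insolvent.
  Kent: +20 → 20 < 60
No further insolvencies.

2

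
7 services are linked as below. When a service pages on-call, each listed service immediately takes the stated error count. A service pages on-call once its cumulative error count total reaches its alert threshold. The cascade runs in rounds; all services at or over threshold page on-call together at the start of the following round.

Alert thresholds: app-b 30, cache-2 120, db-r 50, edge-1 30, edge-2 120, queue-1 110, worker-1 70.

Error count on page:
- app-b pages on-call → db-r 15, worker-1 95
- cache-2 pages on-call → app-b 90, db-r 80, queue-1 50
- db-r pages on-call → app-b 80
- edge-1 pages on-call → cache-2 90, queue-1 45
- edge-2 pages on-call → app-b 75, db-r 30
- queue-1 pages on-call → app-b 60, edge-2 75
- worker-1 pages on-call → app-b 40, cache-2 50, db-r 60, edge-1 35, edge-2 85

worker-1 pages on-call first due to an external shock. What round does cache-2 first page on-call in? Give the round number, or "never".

Round 1 — worker-1 pages on-call (initial).
  app-b: +40 → 40 ≥ 30
  cache-2: +50 → 50 < 120
  db-r: +60 → 60 ≥ 50
  edge-1: +35 → 35 ≥ 30
  edge-2: +85 → 85 < 120
Round 2 — app-b, db-r, edge-1 page on-call.
  cache-2: +90 → 140 ≥ 120
  queue-1: +45 → 45 < 110
Round 3 — cache-2 pages on-call.
  queue-1: +50 → 95 < 110
No further pages.

3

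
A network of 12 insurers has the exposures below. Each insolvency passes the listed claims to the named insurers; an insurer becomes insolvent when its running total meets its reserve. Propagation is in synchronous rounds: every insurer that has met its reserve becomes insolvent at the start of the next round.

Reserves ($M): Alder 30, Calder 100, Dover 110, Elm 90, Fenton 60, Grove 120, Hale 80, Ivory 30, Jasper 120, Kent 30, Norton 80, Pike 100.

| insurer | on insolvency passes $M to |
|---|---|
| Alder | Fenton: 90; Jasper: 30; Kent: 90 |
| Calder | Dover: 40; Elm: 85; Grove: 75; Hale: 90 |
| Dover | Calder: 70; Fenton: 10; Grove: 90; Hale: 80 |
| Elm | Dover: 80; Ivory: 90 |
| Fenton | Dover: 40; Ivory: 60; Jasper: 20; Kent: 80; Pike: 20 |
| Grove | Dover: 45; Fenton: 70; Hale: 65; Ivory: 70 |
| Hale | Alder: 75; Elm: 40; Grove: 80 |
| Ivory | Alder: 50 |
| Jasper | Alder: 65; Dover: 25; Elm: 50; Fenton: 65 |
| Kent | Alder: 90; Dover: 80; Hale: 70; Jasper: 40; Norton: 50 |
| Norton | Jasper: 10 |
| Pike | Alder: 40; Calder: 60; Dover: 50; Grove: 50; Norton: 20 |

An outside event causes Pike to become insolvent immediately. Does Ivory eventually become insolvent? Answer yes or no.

yes

Round 1 — Pike becomes insolvent (initial).
  Alder: +40 → 40 ≥ 30
  Calder: +60 → 60 < 100
  Dover: +50 → 50 < 110
  Grove: +50 → 50 < 120
  Norton: +20 → 20 < 80
Round 2 — Alder becomes insolvent.
  Fenton: +90 → 90 ≥ 60
  Jasper: +30 → 30 < 120
  Kent: +90 → 90 ≥ 30
Round 3 — Fenton, Kent become insolvent.
  Dover: +40+80 → 170 ≥ 110
  Hale: +70 → 70 < 80
  Ivory: +60 → 60 ≥ 30
  Jasper: +20+40 → 90 < 120
  Norton: +50 → 70 < 80
Round 4 — Dover, Ivory become insolvent.
  Calder: +70 → 130 ≥ 100
  Grove: +90 → 140 ≥ 120
  Hale: +80 → 150 ≥ 80
Round 5 — Calder, Grove, Hale become insolvent.
  Elm: +85+40 → 125 ≥ 90
Round 6 — Elm becomes insolvent.
No further insolvencies.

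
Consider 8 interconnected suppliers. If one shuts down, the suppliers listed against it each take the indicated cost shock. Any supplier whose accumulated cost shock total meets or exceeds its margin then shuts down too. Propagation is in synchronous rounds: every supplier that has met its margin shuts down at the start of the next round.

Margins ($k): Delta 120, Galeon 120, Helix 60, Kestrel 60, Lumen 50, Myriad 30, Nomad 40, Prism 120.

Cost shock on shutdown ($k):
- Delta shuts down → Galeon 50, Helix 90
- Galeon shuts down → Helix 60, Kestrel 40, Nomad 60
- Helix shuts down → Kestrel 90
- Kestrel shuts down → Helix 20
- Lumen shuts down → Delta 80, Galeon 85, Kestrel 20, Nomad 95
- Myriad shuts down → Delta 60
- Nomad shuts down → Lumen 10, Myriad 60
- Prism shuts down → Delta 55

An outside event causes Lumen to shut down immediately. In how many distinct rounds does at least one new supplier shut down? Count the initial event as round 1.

6

Round 1 — Lumen shuts down (initial).
  Delta: +80 → 80 < 120
  Galeon: +85 → 85 < 120
  Kestrel: +20 → 20 < 60
  Nomad: +95 → 95 ≥ 40
Round 2 — Nomad shuts down.
  Myriad: +60 → 60 ≥ 30
Round 3 — Myriad shuts down.
  Delta: +60 → 140 ≥ 120
Round 4 — Delta shuts down.
  Galeon: +50 → 135 ≥ 120
  Helix: +90 → 90 ≥ 60
Round 5 — Galeon, Helix shut down.
  Kestrel: +40+90 → 150 ≥ 60
Round 6 — Kestrel shuts down.
No further shutdowns.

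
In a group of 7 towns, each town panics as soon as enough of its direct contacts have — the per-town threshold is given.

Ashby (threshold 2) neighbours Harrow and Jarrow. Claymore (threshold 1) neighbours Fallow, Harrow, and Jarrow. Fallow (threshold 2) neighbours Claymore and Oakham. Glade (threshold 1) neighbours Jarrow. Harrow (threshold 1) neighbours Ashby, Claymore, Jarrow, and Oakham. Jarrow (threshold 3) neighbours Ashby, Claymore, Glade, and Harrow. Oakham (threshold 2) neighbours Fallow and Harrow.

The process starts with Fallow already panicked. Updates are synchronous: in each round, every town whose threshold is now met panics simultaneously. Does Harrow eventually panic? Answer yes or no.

yes

Round 1 — Fallow panics (initial).
Round 2 — checking thresholds:
  Claymore: 1 of 3 neighbours ≥ 1, panics.
  Oakham: 1 of 2 neighbours < 2, not yet.
Round 3 — checking thresholds:
  Harrow: 1 of 4 neighbours ≥ 1, panics.
  Jarrow: 1 of 4 neighbours < 3, not yet.
  Oakham: 1 of 2 neighbours < 2, not yet.
Round 4 — checking thresholds:
  Ashby: 1 of 2 neighbours < 2, not yet.
  Jarrow: 2 of 4 neighbours < 3, not yet.
  Oakham: 2 of 2 neighbours ≥ 2, panics.
Round 5 — no new panics; cascade stops.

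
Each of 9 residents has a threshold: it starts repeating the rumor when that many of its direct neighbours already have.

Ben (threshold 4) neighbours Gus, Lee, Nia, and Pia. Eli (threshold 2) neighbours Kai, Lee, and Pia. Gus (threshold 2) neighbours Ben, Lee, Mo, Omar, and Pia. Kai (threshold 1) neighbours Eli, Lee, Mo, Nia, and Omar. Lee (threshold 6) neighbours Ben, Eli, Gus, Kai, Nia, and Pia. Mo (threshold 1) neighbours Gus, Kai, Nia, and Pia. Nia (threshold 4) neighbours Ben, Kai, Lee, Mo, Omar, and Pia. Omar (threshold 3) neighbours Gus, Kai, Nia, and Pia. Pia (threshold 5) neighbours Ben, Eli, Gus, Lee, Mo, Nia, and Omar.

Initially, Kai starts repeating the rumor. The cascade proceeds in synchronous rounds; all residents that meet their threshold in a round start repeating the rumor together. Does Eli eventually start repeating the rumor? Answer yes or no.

Round 1 — Kai starts repeating the rumor (initial).
Round 2 — checking thresholds:
  Eli: 1 of 3 neighbours < 2, below threshold.
  Lee: 1 of 6 neighbours < 6, below threshold.
  Mo: 1 of 4 neighbours ≥ 1, starts repeating the rumor.
  Nia: 1 of 6 neighbours < 4, below threshold.
  Omar: 1 of 4 neighbours < 3, below threshold.
Round 3 — no new spreads; cascade stops.

no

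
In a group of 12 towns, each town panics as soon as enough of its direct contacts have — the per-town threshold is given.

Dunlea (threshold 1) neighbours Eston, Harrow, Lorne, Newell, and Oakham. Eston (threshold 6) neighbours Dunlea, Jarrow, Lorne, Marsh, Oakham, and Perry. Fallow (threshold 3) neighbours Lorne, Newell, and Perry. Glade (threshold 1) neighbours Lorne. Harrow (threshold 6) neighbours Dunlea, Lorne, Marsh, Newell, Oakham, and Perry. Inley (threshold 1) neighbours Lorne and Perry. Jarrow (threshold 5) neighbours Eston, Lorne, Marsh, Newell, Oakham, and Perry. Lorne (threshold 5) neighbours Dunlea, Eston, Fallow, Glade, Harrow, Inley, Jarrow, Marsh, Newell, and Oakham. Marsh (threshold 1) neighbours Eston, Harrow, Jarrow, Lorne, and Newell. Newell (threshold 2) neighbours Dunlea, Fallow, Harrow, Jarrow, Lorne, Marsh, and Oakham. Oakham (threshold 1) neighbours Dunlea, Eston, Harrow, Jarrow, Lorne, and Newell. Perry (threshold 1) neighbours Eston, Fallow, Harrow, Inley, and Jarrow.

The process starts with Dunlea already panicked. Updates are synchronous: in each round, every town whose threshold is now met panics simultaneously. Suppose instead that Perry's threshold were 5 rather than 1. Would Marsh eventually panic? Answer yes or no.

With Perry's threshold at 5:
Round 1 — Dunlea panics (initial).
Round 2 — checking thresholds:
  Eston: 1 of 6 neighbours < 6, not yet.
  Harrow: 1 of 6 neighbours < 6, not yet.
  Lorne: 1 of 10 neighbours < 5, not yet.
  Newell: 1 of 7 neighbours < 2, not yet.
  Oakham: 1 of 6 neighbours ≥ 1, panics.
Round 3 — checking thresholds:
  Eston: 2 of 6 neighbours < 6, not yet.
  Harrow: 2 of 6 neighbours < 6, not yet.
  Jarrow: 1 of 6 neighbours < 5, not yet.
  Lorne: 2 of 10 neighbours < 5, not yet.
  Newell: 2 of 7 neighbours ≥ 2, panics.
Round 4 — checking thresholds:
  Eston: 2 of 6 neighbours < 6, not yet.
  Fallow: 1 of 3 neighbours < 3, not yet.
  Harrow: 3 of 6 neighbours < 6, not yet.
  Jarrow: 2 of 6 neighbours < 5, not yet.
  Lorne: 3 of 10 neighbours < 5, not yet.
  Marsh: 1 of 5 neighbours ≥ 1, panics.
Round 5 — no new panics; cascade stops.

yes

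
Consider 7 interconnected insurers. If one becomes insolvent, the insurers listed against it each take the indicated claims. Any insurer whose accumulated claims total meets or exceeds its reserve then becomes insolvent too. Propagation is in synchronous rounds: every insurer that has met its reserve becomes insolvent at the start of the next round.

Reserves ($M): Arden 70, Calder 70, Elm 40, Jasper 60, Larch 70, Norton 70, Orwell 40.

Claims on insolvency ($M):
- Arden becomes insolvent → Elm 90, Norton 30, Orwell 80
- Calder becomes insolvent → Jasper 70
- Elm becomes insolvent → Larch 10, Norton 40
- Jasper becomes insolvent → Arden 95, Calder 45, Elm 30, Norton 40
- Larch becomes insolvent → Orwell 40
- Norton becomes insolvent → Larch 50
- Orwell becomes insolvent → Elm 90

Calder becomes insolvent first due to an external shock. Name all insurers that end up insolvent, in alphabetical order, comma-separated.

Arden, Calder, Elm, Jasper, Norton, Orwell

Round 1 — Calder becomes insolvent (initial).
  Jasper: +70 → 70 ≥ 60
Round 2 — Jasper becomes insolvent.
  Arden: +95 → 95 ≥ 70
  Elm: +30 → 30 < 40
  Norton: +40 → 40 < 70
Round 3 — Arden becomes insolvent.
  Elm: +90 → 120 ≥ 40
  Norton: +30 → 70 ≥ 70
  Orwell: +80 → 80 ≥ 40
Round 4 — Elm, Norton, Orwell become insolvent.
  Larch: +10+50 → 60 < 70
No further insolvencies.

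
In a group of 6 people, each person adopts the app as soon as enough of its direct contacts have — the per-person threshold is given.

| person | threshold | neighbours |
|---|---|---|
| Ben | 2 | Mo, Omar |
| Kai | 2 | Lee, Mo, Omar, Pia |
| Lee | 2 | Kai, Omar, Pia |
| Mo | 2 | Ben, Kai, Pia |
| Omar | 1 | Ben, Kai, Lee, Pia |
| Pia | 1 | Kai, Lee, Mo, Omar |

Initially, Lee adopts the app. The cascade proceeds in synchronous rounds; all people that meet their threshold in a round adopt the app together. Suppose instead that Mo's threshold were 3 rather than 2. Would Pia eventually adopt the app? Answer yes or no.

With Mo's threshold at 3:
Round 1 — Lee adopts the app (initial).
Round 2 — checking thresholds:
  Kai: 1 of 4 neighbours < 2, holds.
  Omar: 1 of 4 neighbours ≥ 1, adopts the app.
  Pia: 1 of 4 neighbours ≥ 1, adopts the app.
Round 3 — checking thresholds:
  Ben: 1 of 2 neighbours < 2, holds.
  Kai: 3 of 4 neighbours ≥ 2, adopts the app.
  Mo: 1 of 3 neighbours < 3, holds.
Round 4 — no new adoptions; cascade stops.

yes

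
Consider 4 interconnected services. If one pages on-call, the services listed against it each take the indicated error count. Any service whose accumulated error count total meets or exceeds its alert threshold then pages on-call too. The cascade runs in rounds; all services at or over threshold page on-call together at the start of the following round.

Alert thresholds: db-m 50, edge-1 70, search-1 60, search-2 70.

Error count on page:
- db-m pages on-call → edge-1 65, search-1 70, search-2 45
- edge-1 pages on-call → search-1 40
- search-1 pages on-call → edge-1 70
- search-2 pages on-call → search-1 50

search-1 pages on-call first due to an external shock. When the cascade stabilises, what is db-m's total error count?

0

Round 1 — search-1 pages on-call (initial).
  edge-1: +70 → 70 ≥ 70
Round 2 — edge-1 pages on-call.
No further pages.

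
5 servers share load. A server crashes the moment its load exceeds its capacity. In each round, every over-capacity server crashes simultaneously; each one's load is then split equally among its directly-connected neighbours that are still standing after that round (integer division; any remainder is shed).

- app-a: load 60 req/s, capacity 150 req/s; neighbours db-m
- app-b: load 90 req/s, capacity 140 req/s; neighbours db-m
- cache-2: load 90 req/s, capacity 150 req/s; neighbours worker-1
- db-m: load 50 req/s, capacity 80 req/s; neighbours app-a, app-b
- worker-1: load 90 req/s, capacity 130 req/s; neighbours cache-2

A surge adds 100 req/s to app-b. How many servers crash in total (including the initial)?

3

Round 1 — app-b at 190 > 140. app-b crashes.
  app-b sheds 190 req/s to db-m: 190 each.
    db-m: 50+190 = 240 > 80
Round 2 — db-m crashes.
  db-m sheds 240 req/s to app-a: 240 each.
    app-a: 60+240 = 300 > 150
Round 3 — app-a crashes.
  app-a sheds 300 req/s: no online neighbours, lost.
No further crashes.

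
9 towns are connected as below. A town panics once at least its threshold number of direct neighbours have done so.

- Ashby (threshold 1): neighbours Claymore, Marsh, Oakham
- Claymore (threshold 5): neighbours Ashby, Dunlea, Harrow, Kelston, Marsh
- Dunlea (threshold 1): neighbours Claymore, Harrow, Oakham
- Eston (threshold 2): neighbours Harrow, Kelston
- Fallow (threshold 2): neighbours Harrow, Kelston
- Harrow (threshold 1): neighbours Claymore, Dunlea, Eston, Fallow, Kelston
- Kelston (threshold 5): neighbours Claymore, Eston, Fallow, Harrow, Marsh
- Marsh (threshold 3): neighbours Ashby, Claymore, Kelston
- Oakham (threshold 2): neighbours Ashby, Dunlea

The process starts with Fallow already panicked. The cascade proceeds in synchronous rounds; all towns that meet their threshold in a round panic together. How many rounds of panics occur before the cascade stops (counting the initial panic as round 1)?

Round 1 — Fallow panics (initial).
Round 2 — checking thresholds:
  Harrow: 1 of 5 neighbours ≥ 1, panics.
  Kelston: 1 of 5 neighbours < 5, not yet.
Round 3 — checking thresholds:
  Claymore: 1 of 5 neighbours < 5, not yet.
  Dunlea: 1 of 3 neighbours ≥ 1, panics.
  Eston: 1 of 2 neighbours < 2, not yet.
  Kelston: 2 of 5 neighbours < 5, not yet.
Round 4 — no new panics; cascade stops.

3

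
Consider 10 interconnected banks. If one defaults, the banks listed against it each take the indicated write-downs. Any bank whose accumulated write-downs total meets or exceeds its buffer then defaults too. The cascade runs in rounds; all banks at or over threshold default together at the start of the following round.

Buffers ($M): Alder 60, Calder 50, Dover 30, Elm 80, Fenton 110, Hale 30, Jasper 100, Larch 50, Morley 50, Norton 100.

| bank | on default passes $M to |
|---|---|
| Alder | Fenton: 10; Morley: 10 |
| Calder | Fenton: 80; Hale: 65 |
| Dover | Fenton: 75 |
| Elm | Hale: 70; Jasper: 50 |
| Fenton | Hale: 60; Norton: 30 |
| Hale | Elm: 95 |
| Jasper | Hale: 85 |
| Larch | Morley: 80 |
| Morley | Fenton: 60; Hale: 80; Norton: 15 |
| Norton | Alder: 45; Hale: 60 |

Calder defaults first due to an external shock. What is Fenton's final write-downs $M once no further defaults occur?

80

Round 1 — Calder defaults (initial).
  Fenton: +80 → 80 < 110
  Hale: +65 → 65 ≥ 30
Round 2 — Hale defaults.
  Elm: +95 → 95 ≥ 80
Round 3 — Elm defaults.
  Jasper: +50 → 50 < 100
No further defaults.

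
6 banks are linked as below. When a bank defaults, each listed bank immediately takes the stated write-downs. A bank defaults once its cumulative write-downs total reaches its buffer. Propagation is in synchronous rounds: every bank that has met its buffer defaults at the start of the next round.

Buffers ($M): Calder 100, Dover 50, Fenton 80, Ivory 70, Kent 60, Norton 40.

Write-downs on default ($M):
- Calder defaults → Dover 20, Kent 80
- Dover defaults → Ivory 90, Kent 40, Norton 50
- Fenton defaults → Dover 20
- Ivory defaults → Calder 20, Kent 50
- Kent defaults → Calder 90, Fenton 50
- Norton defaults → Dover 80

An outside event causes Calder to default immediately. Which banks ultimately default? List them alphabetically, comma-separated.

Calder, Kent

Round 1 — Calder defaults (initial).
  Dover: +20 → 20 < 50
  Kent: +80 → 80 ≥ 60
Round 2 — Kent defaults.
  Fenton: +50 → 50 < 80
No further defaults.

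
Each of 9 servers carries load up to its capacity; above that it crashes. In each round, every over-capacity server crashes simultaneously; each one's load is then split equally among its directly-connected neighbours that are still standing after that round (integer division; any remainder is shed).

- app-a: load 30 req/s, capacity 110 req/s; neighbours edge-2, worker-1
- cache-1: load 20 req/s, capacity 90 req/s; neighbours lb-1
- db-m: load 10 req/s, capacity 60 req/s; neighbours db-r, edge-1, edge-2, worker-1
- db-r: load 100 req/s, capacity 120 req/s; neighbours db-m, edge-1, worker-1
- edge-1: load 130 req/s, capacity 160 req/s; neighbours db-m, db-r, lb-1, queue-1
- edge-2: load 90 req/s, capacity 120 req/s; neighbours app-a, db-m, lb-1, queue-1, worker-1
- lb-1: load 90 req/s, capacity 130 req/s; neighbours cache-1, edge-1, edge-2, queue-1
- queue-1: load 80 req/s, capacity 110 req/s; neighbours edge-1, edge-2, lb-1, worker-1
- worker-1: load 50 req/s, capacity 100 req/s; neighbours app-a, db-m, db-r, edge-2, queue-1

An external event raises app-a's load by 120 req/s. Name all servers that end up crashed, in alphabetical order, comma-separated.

Round 1 — app-a at 150 > 110. app-a crashes.
  app-a sheds 150 req/s to edge-2, worker-1: 75 each.
    edge-2: 90+75 = 165 > 120
    worker-1: 50+75 = 125 > 100
Round 2 — edge-2, worker-1 crash.
  edge-2 sheds 165 req/s to db-m, lb-1, queue-1: 55 each.
    db-m: 10+55 = 65 > 60
    lb-1: 90+55 = 145 > 130
    queue-1: 80+55 = 135 > 110
  worker-1 sheds 125 req/s to db-m, db-r, queue-1: 41 each (2 lost).
    db-m: 65+41 = 106 > 60
    db-r: 100+41 = 141 > 120
    queue-1: 135+41 = 176 > 110
Round 3 — db-m, db-r, lb-1, queue-1 crash.
  db-m sheds 106 req/s to edge-1: 106 each.
    edge-1: 130+106 = 236 > 160
  db-r sheds 141 req/s to edge-1: 141 each.
    edge-1: 236+141 = 377 > 160
  lb-1 sheds 145 req/s to cache-1, edge-1: 72 each (1 lost).
    cache-1: 20+72 = 92 > 90
    edge-1: 377+72 = 449 > 160
  queue-1 sheds 176 req/s to edge-1: 176 each.
    edge-1: 449+176 = 625 > 160
Round 4 — cache-1, edge-1 crash.
  cache-1 sheds 92 req/s: no online neighbours, lost.
  edge-1 sheds 625 req/s: no online neighbours, lost.
No further crashes.

app-a, cache-1, db-m, db-r, edge-1, edge-2, lb-1, queue-1, worker-1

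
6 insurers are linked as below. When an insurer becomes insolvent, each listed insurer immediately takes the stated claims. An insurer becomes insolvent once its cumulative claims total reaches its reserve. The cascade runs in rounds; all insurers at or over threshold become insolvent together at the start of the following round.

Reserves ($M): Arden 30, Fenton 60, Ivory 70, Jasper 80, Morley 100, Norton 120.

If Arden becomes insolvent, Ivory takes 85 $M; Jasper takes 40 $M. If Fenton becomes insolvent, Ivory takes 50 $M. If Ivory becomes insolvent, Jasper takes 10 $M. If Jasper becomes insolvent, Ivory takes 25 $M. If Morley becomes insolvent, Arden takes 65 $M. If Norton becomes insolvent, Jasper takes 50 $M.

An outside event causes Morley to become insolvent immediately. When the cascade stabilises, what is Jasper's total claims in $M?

Round 1 — Morley becomes insolvent (initial).
  Arden: +65 → 65 ≥ 30
Round 2 — Arden becomes insolvent.
  Ivory: +85 → 85 ≥ 70
  Jasper: +40 → 40 < 80
Round 3 — Ivory becomes insolvent.
  Jasper: +10 → 50 < 80
No further insolvencies.

50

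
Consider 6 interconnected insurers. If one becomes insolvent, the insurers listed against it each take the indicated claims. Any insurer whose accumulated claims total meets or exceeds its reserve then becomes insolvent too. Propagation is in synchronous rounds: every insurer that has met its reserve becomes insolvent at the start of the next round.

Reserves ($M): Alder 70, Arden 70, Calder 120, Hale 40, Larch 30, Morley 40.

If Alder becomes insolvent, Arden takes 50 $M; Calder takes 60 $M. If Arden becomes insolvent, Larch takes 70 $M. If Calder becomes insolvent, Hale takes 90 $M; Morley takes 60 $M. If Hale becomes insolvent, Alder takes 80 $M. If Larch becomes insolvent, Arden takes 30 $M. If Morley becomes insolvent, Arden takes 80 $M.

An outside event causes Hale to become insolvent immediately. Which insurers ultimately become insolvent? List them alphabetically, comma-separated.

Round 1 — Hale becomes insolvent (initial).
  Alder: +80 → 80 ≥ 70
Round 2 — Alder becomes insolvent.
  Arden: +50 → 50 < 70
  Calder: +60 → 60 < 120
No further insolvencies.

Alder, Hale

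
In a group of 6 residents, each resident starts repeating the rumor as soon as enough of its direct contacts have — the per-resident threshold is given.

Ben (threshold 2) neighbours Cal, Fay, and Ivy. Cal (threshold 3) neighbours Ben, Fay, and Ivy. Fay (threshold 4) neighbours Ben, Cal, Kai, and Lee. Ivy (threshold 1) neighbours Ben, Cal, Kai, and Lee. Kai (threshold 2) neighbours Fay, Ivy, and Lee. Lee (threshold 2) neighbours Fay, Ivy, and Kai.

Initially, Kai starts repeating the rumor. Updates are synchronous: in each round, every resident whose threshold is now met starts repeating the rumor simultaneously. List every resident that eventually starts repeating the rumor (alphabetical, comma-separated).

Round 1 — Kai starts repeating the rumor (initial).
Round 2 — checking thresholds:
  Fay: 1 of 4 neighbours < 4, below threshold.
  Ivy: 1 of 4 neighbours ≥ 1, starts repeating the rumor.
  Lee: 1 of 3 neighbours < 2, below threshold.
Round 3 — checking thresholds:
  Ben: 1 of 3 neighbours < 2, below threshold.
  Cal: 1 of 3 neighbours < 3, below threshold.
  Fay: 1 of 4 neighbours < 4, below threshold.
  Lee: 2 of 3 neighbours ≥ 2, starts repeating the rumor.
Round 4 — no new spreads; cascade stops.

Ivy, Kai, Lee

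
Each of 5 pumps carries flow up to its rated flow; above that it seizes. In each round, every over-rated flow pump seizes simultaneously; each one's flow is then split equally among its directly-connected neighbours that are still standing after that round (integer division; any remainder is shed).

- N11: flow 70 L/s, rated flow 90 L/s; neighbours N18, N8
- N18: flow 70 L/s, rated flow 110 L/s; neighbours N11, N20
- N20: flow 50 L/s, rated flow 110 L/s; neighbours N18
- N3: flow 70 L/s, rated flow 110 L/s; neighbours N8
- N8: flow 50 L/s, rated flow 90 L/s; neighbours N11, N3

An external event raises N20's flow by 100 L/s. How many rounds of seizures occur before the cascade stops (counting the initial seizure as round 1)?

Round 1 — N20 at 150 > 110. N20 seizes.
  N20 sheds 150 L/s to N18: 150 each.
    N18: 70+150 = 220 > 110
Round 2 — N18 seizes.
  N18 sheds 220 L/s to N11: 220 each.
    N11: 70+220 = 290 > 90
Round 3 — N11 seizes.
  N11 sheds 290 L/s to N8: 290 each.
    N8: 50+290 = 340 > 90
Round 4 — N8 seizes.
  N8 sheds 340 L/s to N3: 340 each.
    N3: 70+340 = 410 > 110
Round 5 — N3 seizes.
  N3 sheds 410 L/s: no online neighbours, lost.
No further seizures.

5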